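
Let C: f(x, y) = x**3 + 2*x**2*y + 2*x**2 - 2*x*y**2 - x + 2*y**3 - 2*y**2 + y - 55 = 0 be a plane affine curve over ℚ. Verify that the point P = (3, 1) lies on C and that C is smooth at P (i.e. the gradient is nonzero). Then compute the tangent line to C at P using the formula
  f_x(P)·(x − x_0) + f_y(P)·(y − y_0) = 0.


Tangent line at P: 48*x + 9*y - 153 = 0.

Step 1: f(3, 1) = 0, so P lies on C.
Step 2: partial derivatives
  f_x(x, y) = 3*x**2 + 4*x*y + 4*x - 2*y**2 - 1, f_y(x, y) = 2*x**2 - 4*x*y + 6*y**2 - 4*y + 1.
  f_x(P) = 48, f_y(P) = 9 (gradient nonzero, so P is smooth).
Step 3: tangent line at P: 48·(x − 3) + 9·(y − 1) = 0.
Expanding: 48*x + 9*y - 153 = 0.


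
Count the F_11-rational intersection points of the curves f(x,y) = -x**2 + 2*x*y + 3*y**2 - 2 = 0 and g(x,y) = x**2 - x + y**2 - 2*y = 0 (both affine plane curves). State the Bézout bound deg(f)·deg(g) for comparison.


Common zeros: ∅; count = 0; Bézout bound = 4.

deg(f) = 2, deg(g) = 2, so Bézout bound = 4.
Scan x ∈ F_11. For each x, list the y ∈ F_11 with f(x, y) ≡ 0 and those with g(x, y) ≡ 0 (mod 11); the common zeros in that column are the intersection.
  x = 0: f ≡ 0 at y ∈ ∅; g ≡ 0 at y ∈ {0, 2}; common: ∅.
  x = 1: f ≡ 0 at y ∈ ∅; g ≡ 0 at y ∈ {0, 2}; common: ∅.
  x = 2: f ≡ 0 at y ∈ {3}; g ≡ 0 at y ∈ ∅; common: ∅.
  x = 3: f ≡ 0 at y ∈ {0, 9}; g ≡ 0 at y ∈ ∅; common: ∅.
  x = 4: f ≡ 0 at y ∈ {3, 9}; g ≡ 0 at y ∈ {1}; common: ∅.
  x = 5: f ≡ 0 at y ∈ ∅; g ≡ 0 at y ∈ {6, 7}; common: ∅.
  x = 6: f ≡ 0 at y ∈ ∅; g ≡ 0 at y ∈ {3, 10}; common: ∅.
  x = 7: f ≡ 0 at y ∈ {2, 8}; g ≡ 0 at y ∈ {6, 7}; common: ∅.
  x = 8: f ≡ 0 at y ∈ {0, 2}; g ≡ 0 at y ∈ {1}; common: ∅.
  x = 9: f ≡ 0 at y ∈ {8}; g ≡ 0 at y ∈ ∅; common: ∅.
  x = 10: f ≡ 0 at y ∈ ∅; g ≡ 0 at y ∈ ∅; common: ∅.
Collecting: common zeros = ∅, so the count is 0.
Comparison with the Bézout bound: 0 ≤ 4 = deg(f)·deg(g), as expected for curves with no common component (the affine F_11-count falls short of the bound because intersections may lie at infinity, over extension fields, or carry multiplicity).


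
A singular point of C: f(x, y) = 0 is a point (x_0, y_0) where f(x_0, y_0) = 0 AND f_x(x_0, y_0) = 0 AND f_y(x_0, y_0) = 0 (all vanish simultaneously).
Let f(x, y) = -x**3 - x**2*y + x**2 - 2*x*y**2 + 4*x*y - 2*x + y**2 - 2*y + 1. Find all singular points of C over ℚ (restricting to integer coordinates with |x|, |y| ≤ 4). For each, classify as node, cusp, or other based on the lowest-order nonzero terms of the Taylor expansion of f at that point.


Singular points: {(0, 1)}; classification: cusp.

Compute partial derivatives:
  f_x = -3*x**2 - 2*x*y + 2*x - 2*y**2 + 4*y - 2.
  f_y = -x**2 - 4*x*y + 4*x + 2*y - 2.
Scan x_0 ∈ {−4, ..., 4}. For each x_0, f_y(x_0, y) is a polynomial in y; find its integer roots y ∈ {−4, ..., 4}, then test f_x and f at those candidates.
  x = -4: f_y(-4, y) = 18*y - 34; no integer root y with |y| ≤ 4.
  x = -3: f_y(-3, y) = 14*y - 23; no integer root y with |y| ≤ 4.
  x = -2: f_y(-2, y) = 10*y - 14; no integer root y with |y| ≤ 4.
  x = -1: f_y(-1, y) = 6*y - 7; no integer root y with |y| ≤ 4.
  x = 0: f_y(0, y) = 2*y - 2; vanishes at y ∈ {1}. (0, 1): f_x = 0, f = 0 — SINGULAR.
  x = 1: f_y(1, y) = 1 - 2*y; no integer root y with |y| ≤ 4.
  x = 2: f_y(2, y) = 2 - 6*y; no integer root y with |y| ≤ 4.
  x = 3: f_y(3, y) = 1 - 10*y; no integer root y with |y| ≤ 4.
  x = 4: f_y(4, y) = -14*y - 2; no integer root y with |y| ≤ 4.
Only singular point on the grid: (0, 1).
Classify: substitute x = 0 + u, y = 1 + v and expand: f = -u**3 - u**2*v - 2*u*v**2 + v**2.
No constant or linear terms (consistent with a singular point). Quadratic part: v**2. Cubic part: -u**3 - u**2*v - 2*u*v**2.
The quadratic part v**2 is a perfect square, so there is a single (double) tangent line v = 0, i.e. y = 1. Restricting the cubic part to that line (v = 0) leaves -u**3 ≠ 0, so f is not divisible by v and the branch is v² ≈ u**3 to lowest order — this is a cusp.
Classification: cusp.


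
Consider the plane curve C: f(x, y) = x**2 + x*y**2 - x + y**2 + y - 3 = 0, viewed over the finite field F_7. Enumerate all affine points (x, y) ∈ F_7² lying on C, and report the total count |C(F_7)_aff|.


Affine F_7-points: {(1, 1), (1, 2), (3, 2), (3, 3), (6, 1)}; count = 5.

For each of the 49 pairs (x, y) ∈ F_7², evaluate f(x, y) mod 7. Record the zeros.
  x = 0: [0↦4, 1↦6, 2↦3, 3↦2, 4↦3, 5↦6, 6↦4]  zeros at y ∈ ∅
  x = 1: [0↦4, 1↦0, 2↦0, 3↦4, 4↦5, 5↦3, 6↦5]  zeros at y ∈ {1, 2}
  x = 2: [0↦6, 1↦3, 2↦6, 3↦1, 4↦2, 5↦2, 6↦1]  zeros at y ∈ ∅
  x = 3: [0↦3, 1↦1, 2↦0, 3↦0, 4↦1, 5↦3, 6↦6]  zeros at y ∈ {2, 3}
  x = 4: [0↦2, 1↦1, 2↦3, 3↦1, 4↦2, 5↦6, 6↦6]  zeros at y ∈ ∅
  x = 5: [0↦3, 1↦3, 2↦1, 3↦4, 4↦5, 5↦4, 6↦1]  zeros at y ∈ ∅
  x = 6: [0↦6, 1↦0, 2↦1, 3↦2, 4↦3, 5↦4, 6↦5]  zeros at y ∈ {1}
Collecting zeros: affine points = {(1, 1), (1, 2), (3, 2), (3, 3), (6, 1)}.
Total count |C(F_7)_aff| = 5.


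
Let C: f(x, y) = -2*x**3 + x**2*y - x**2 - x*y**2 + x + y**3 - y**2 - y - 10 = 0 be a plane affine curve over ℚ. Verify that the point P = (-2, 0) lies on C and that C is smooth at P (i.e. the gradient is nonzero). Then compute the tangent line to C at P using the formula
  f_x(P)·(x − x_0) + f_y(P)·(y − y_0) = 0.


Tangent line at P: -19*x + 3*y - 38 = 0.

Step 1: f(-2, 0) = 0, so P lies on C.
Step 2: partial derivatives
  f_x(x, y) = -6*x**2 + 2*x*y - 2*x - y**2 + 1, f_y(x, y) = x**2 - 2*x*y + 3*y**2 - 2*y - 1.
  f_x(P) = -19, f_y(P) = 3 (gradient nonzero, so P is smooth).
Step 3: tangent line at P: -19·(x − -2) + 3·(y − 0) = 0.
Expanding: -19*x + 3*y - 38 = 0.


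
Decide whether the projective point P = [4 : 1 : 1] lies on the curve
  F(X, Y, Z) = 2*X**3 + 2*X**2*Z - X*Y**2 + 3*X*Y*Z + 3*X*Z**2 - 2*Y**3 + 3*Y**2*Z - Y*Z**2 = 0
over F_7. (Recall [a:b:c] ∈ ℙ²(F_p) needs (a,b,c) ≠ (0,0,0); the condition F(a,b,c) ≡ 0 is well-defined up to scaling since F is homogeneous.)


F(4,1,1) ≡ 5 (mod 7); P is NOT on the curve.

Evaluate F(4, 1, 1) term-by-term (mod 7).
  2*X**3 ↦ 2·64·1·1 = 128
  2*X**2*Z ↦ 2·16·1·1 = 32
  -X*Y**2 ↦ -1·4·1·1 = -4
  3*X*Y*Z ↦ 3·4·1·1 = 12
  3*X*Z**2 ↦ 3·4·1·1 = 12
  -2*Y**3 ↦ -2·1·1·1 = -2
  3*Y**2*Z ↦ 3·1·1·1 = 3
  -Y*Z**2 ↦ -1·1·1·1 = -1
Sum: F(4, 1, 1) = (128) + (32) + (-4) + (12) + (12) + (-2) + (3) + (-1) = 180.
Reducing mod 7: 180 ≡ 5 (mod 7).
Since F(a, b, c) ≡ 5 ≠ 0 (mod 7), P does NOT lie on the curve.


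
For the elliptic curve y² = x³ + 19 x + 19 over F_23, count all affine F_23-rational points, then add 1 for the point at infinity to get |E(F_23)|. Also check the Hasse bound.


Affine points = {(1, 4), (1, 19), (5, 3), (5, 20), (6, 2), (6, 21), (7, 9), (7, 14), (8, 4), (8, 19), (10, 6), (10, 17), (11, 8), (11, 15), (13, 5), (13, 18), (14, 4), (14, 19), (16, 7), (16, 16), (18, 11), (18, 12), (20, 2), (20, 21)}; affine count = 24; |E(F_23)| = 25.

Discriminant check: Δ ∝ 4a³ + 27b² = 4·19³ + 27·19² = 4·6859 + 27·361 ≡ 15 (mod 23). Nonzero ⇒ E is nonsingular.
For each x ∈ F_23, compute rhs = x³ + 19·x + 19 mod 23, then count y ∈ F_23 with y² ≡ rhs.
  x = 0: rhs = 19, matching y values: none (0 points).
  x = 1: rhs = 16, matching y values: 4, 19 (2 points).
  x = 2: rhs = 19, matching y values: none (0 points).
  x = 3: rhs = 11, matching y values: none (0 points).
  x = 4: rhs = 21, matching y values: none (0 points).
  x = 5: rhs = 9, matching y values: 3, 20 (2 points).
  x = 6: rhs = 4, matching y values: 2, 21 (2 points).
  x = 7: rhs = 12, matching y values: 9, 14 (2 points).
  x = 8: rhs = 16, matching y values: 4, 19 (2 points).
  x = 9: rhs = 22, matching y values: none (0 points).
  x = 10: rhs = 13, matching y values: 6, 17 (2 points).
  x = 11: rhs = 18, matching y values: 8, 15 (2 points).
  x = 12: rhs = 20, matching y values: none (0 points).
  x = 13: rhs = 2, matching y values: 5, 18 (2 points).
  x = 14: rhs = 16, matching y values: 4, 19 (2 points).
  x = 15: rhs = 22, matching y values: none (0 points).
  x = 16: rhs = 3, matching y values: 7, 16 (2 points).
  x = 17: rhs = 11, matching y values: none (0 points).
  x = 18: rhs = 6, matching y values: 11, 12 (2 points).
  x = 19: rhs = 17, matching y values: none (0 points).
  x = 20: rhs = 4, matching y values: 2, 21 (2 points).
  x = 21: rhs = 19, matching y values: none (0 points).
  x = 22: rhs = 22, matching y values: none (0 points).
Total affine count: 24.
Full point count |E(F_23)| = 24 + 1 = 25.
Hasse bound: |25 − (23+1)| = |1| = 1 ≤ 2√23 ≈ 9.5917 ✓.


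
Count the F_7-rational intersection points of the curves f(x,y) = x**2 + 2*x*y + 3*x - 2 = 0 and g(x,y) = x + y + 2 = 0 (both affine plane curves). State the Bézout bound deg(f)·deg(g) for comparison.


Common zeros: {(3, 2)}; count = 1; Bézout bound = 2.

deg(f) = 2, deg(g) = 1, so Bézout bound = 2.
Scan x ∈ F_7. For each x, list the y ∈ F_7 with f(x, y) ≡ 0 and those with g(x, y) ≡ 0 (mod 7); the common zeros in that column are the intersection.
  x = 0: f ≡ 0 at y ∈ ∅; g ≡ 0 at y ∈ {5}; common: ∅.
  x = 1: f ≡ 0 at y ∈ {6}; g ≡ 0 at y ∈ {4}; common: ∅.
  x = 2: f ≡ 0 at y ∈ {5}; g ≡ 0 at y ∈ {3}; common: ∅.
  x = 3: f ≡ 0 at y ∈ {2}; g ≡ 0 at y ∈ {2}; common: {2}.
  x = 4: f ≡ 0 at y ∈ {2}; g ≡ 0 at y ∈ {1}; common: ∅.
  x = 5: f ≡ 0 at y ∈ {6}; g ≡ 0 at y ∈ {0}; common: ∅.
  x = 6: f ≡ 0 at y ∈ {5}; g ≡ 0 at y ∈ {6}; common: ∅.
Collecting: common zeros = {(3, 2)}, so the count is 1.
Comparison with the Bézout bound: 1 ≤ 2 = deg(f)·deg(g), as expected for curves with no common component (the affine F_7-count falls short of the bound because intersections may lie at infinity, over extension fields, or carry multiplicity).


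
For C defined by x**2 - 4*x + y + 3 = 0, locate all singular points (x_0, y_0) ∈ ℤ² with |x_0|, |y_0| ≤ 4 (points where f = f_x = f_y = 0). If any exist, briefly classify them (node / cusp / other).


No singular points in the scanned grid; C is smooth there.

Compute partial derivatives:
  f_x = 2*x - 4.
  f_y = 1.
f_y = 1 is a nonzero constant, so f_y never vanishes: no point (x, y) can satisfy f = f_x = f_y = 0. In particular no (x, y) ∈ {−4, ..., 4}² is singular; the curve is smooth.


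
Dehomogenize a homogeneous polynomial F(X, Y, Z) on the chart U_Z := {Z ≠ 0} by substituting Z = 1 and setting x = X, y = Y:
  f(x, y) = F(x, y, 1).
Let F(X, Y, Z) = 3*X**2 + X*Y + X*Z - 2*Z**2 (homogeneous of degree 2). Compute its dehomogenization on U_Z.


f(x, y) = 3*x**2 + x*y + x - 2

On U_Z we set Z = 1. Each monomial c·X^i·Y^j·Z^k in F becomes c·x^i·y^j·1^k = c·x^i·y^j.
Substituting Z = 1: F(X, Y, 1) = 3*x**2 + x*y + x - 2.
Note: deg(f) ≤ deg(F) = 2; strict inequality happens when F is divisible by Z (lost terms).


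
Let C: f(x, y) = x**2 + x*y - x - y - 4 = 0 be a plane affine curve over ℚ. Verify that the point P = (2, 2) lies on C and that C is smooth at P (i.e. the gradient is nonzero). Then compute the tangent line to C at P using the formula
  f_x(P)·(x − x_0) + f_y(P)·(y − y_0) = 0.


Tangent line at P: 5*x + y - 12 = 0.

Step 1: f(2, 2) = 0, so P lies on C.
Step 2: partial derivatives
  f_x(x, y) = 2*x + y - 1, f_y(x, y) = x - 1.
  f_x(P) = 5, f_y(P) = 1 (gradient nonzero, so P is smooth).
Step 3: tangent line at P: 5·(x − 2) + 1·(y − 2) = 0.
Expanding: 5*x + y - 12 = 0.


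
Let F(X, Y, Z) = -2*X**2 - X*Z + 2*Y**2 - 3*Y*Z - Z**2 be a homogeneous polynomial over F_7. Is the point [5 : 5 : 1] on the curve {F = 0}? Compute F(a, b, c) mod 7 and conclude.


F(5,5,1) ≡ 0 (mod 7); P is on the curve.

Evaluate F(5, 5, 1) term-by-term (mod 7).
  -2*X**2 ↦ -2·25·1·1 = -50
  -X*Z ↦ -1·5·1·1 = -5
  2*Y**2 ↦ 2·1·25·1 = 50
  -3*Y*Z ↦ -3·1·5·1 = -15
  -Z**2 ↦ -1·1·1·1 = -1
Sum: F(5, 5, 1) = (-50) + (-5) + (50) + (-15) + (-1) = -21.
Reducing mod 7: -21 ≡ 0 (mod 7).
Since F(a, b, c) ≡ 0 (mod 7), P lies on the curve.


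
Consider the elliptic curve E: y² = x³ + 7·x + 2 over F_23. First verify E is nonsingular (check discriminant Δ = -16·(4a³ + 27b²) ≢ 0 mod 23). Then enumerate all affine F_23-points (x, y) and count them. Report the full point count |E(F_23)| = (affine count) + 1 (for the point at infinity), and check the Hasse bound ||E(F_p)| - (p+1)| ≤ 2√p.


Affine points = {(0, 5), (0, 18), (2, 1), (2, 22), (3, 2), (3, 21), (4, 5), (4, 18), (5, 1), (5, 22), (7, 7), (7, 16), (8, 8), (8, 15), (9, 9), (9, 14), (13, 6), (13, 17), (15, 3), (15, 20), (16, 1), (16, 22), (18, 7), (18, 16), (19, 5), (19, 18), (20, 0), (21, 7), (21, 16)}; affine count = 29; |E(F_23)| = 30.

Discriminant check: Δ ∝ 4a³ + 27b² = 4·7³ + 27·2² = 4·343 + 27·4 ≡ 8 (mod 23). Nonzero ⇒ E is nonsingular.
For each x ∈ F_23, compute rhs = x³ + 7·x + 2 mod 23, then count y ∈ F_23 with y² ≡ rhs.
  x = 0: rhs = 2, matching y values: 5, 18 (2 points).
  x = 1: rhs = 10, matching y values: none (0 points).
  x = 2: rhs = 1, matching y values: 1, 22 (2 points).
  x = 3: rhs = 4, matching y values: 2, 21 (2 points).
  x = 4: rhs = 2, matching y values: 5, 18 (2 points).
  x = 5: rhs = 1, matching y values: 1, 22 (2 points).
  x = 6: rhs = 7, matching y values: none (0 points).
  x = 7: rhs = 3, matching y values: 7, 16 (2 points).
  x = 8: rhs = 18, matching y values: 8, 15 (2 points).
  x = 9: rhs = 12, matching y values: 9, 14 (2 points).
  x = 10: rhs = 14, matching y values: none (0 points).
  x = 11: rhs = 7, matching y values: none (0 points).
  x = 12: rhs = 20, matching y values: none (0 points).
  x = 13: rhs = 13, matching y values: 6, 17 (2 points).
  x = 14: rhs = 15, matching y values: none (0 points).
  x = 15: rhs = 9, matching y values: 3, 20 (2 points).
  x = 16: rhs = 1, matching y values: 1, 22 (2 points).
  x = 17: rhs = 20, matching y values: none (0 points).
  x = 18: rhs = 3, matching y values: 7, 16 (2 points).
  x = 19: rhs = 2, matching y values: 5, 18 (2 points).
  x = 20: rhs = 0, matching y values: 0 (1 points).
  x = 21: rhs = 3, matching y values: 7, 16 (2 points).
  x = 22: rhs = 17, matching y values: none (0 points).
Total affine count: 29.
Full point count |E(F_23)| = 29 + 1 = 30.
Hasse bound: |30 − (23+1)| = |6| = 6 ≤ 2√23 ≈ 9.5917 ✓.


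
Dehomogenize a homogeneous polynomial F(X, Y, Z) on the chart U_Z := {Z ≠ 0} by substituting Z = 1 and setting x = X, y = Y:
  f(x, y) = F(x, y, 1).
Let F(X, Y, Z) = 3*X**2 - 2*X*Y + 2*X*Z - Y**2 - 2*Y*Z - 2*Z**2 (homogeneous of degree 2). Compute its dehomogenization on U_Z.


f(x, y) = 3*x**2 - 2*x*y + 2*x - y**2 - 2*y - 2

On U_Z we set Z = 1. Each monomial c·X^i·Y^j·Z^k in F becomes c·x^i·y^j·1^k = c·x^i·y^j.
Substituting Z = 1: F(X, Y, 1) = 3*x**2 - 2*x*y + 2*x - y**2 - 2*y - 2.
Note: deg(f) ≤ deg(F) = 2; strict inequality happens when F is divisible by Z (lost terms).


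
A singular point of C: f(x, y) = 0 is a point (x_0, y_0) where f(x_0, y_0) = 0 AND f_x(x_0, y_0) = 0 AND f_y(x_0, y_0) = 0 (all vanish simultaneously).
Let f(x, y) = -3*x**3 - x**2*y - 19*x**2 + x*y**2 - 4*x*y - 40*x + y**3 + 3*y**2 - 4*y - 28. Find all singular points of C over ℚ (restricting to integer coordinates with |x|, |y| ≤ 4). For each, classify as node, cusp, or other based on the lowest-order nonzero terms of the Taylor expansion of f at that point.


Singular points: {(-2, 0)}; classification: node.

Compute partial derivatives:
  f_x = -9*x**2 - 2*x*y - 38*x + y**2 - 4*y - 40.
  f_y = -x**2 + 2*x*y - 4*x + 3*y**2 + 6*y - 4.
Scan x_0 ∈ {−4, ..., 4}. For each x_0, f_y(x_0, y) is a polynomial in y; find its integer roots y ∈ {−4, ..., 4}, then test f_x and f at those candidates.
  x = -4: f_y(-4, y) = 3*y**2 - 2*y - 4; no integer root y with |y| ≤ 4.
  x = -3: f_y(-3, y) = 3*y**2 - 1; no integer root y with |y| ≤ 4.
  x = -2: f_y(-2, y) = 3*y**2 + 2*y; vanishes at y ∈ {0}. (-2, 0): f_x = 0, f = 0 — SINGULAR.
  x = -1: f_y(-1, y) = 3*y**2 + 4*y - 1; no integer root y with |y| ≤ 4.
  x = 0: f_y(0, y) = 3*y**2 + 6*y - 4; no integer root y with |y| ≤ 4.
  x = 1: f_y(1, y) = 3*y**2 + 8*y - 9; no integer root y with |y| ≤ 4.
  x = 2: f_y(2, y) = 3*y**2 + 10*y - 16; no integer root y with |y| ≤ 4.
  x = 3: f_y(3, y) = 3*y**2 + 12*y - 25; no integer root y with |y| ≤ 4.
  x = 4: f_y(4, y) = 3*y**2 + 14*y - 36; no integer root y with |y| ≤ 4.
Only singular point on the grid: (-2, 0).
Classify: substitute x = -2 + u, y = 0 + v and expand: f = -3*u**3 - u**2*v - u**2 + u*v**2 + v**3 + v**2.
No constant or linear terms (consistent with a singular point). Quadratic part: -u**2 + v**2. Cubic part: -3*u**3 - u**2*v + u*v**2 + v**3.
The quadratic part v**2 - u**2 = (v − u)(v + u) splits into two distinct linear factors, so there are two distinct tangent lines y − 0 = ±(x − -2) — this is a node (ordinary double point).
Classification: node.


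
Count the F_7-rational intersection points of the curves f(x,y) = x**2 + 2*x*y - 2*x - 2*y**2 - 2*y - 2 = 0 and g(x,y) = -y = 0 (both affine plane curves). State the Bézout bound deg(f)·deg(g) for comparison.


Common zeros: ∅; count = 0; Bézout bound = 2.

deg(f) = 2, deg(g) = 1, so Bézout bound = 2.
Scan x ∈ F_7. For each x, list the y ∈ F_7 with f(x, y) ≡ 0 and those with g(x, y) ≡ 0 (mod 7); the common zeros in that column are the intersection.
  x = 0: f ≡ 0 at y ∈ {2, 4}; g ≡ 0 at y ∈ {0}; common: ∅.
  x = 1: f ≡ 0 at y ∈ {3, 4}; g ≡ 0 at y ∈ {0}; common: ∅.
  x = 2: f ≡ 0 at y ∈ {3, 5}; g ≡ 0 at y ∈ {0}; common: ∅.
  x = 3: f ≡ 0 at y ∈ ∅; g ≡ 0 at y ∈ {0}; common: ∅.
  x = 4: f ≡ 0 at y ∈ {5}; g ≡ 0 at y ∈ {0}; common: ∅.
  x = 5: f ≡ 0 at y ∈ {2}; g ≡ 0 at y ∈ {0}; common: ∅.
  x = 6: f ≡ 0 at y ∈ ∅; g ≡ 0 at y ∈ {0}; common: ∅.
Collecting: common zeros = ∅, so the count is 0.
Comparison with the Bézout bound: 0 ≤ 2 = deg(f)·deg(g), as expected for curves with no common component (the affine F_7-count falls short of the bound because intersections may lie at infinity, over extension fields, or carry multiplicity).


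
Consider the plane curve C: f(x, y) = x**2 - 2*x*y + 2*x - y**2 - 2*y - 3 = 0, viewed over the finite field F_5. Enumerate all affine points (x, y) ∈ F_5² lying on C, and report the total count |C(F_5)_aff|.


Affine F_5-points: {(1, 0), (1, 1), (2, 0), (2, 4), (4, 1), (4, 4)}; count = 6.

For each of the 25 pairs (x, y) ∈ F_5², evaluate f(x, y) mod 5. Record the zeros.
  x = 0: [0↦2, 1↦4, 2↦4, 3↦2, 4↦3]  zeros at y ∈ ∅
  x = 1: [0↦0, 1↦0, 2↦3, 3↦4, 4↦3]  zeros at y ∈ {0, 1}
  x = 2: [0↦0, 1↦3, 2↦4, 3↦3, 4↦0]  zeros at y ∈ {0, 4}
  x = 3: [0↦2, 1↦3, 2↦2, 3↦4, 4↦4]  zeros at y ∈ ∅
  x = 4: [0↦1, 1↦0, 2↦2, 3↦2, 4↦0]  zeros at y ∈ {1, 4}
Collecting zeros: affine points = {(1, 0), (1, 1), (2, 0), (2, 4), (4, 1), (4, 4)}.
Total count |C(F_5)_aff| = 6.


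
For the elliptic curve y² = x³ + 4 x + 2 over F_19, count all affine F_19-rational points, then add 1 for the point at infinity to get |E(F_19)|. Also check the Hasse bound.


Affine points = {(1, 8), (1, 11), (4, 5), (4, 14), (9, 8), (9, 11), (10, 4), (10, 15), (11, 3), (11, 16), (12, 7), (12, 12), (13, 3), (13, 16), (14, 3), (14, 16), (15, 6), (15, 13), (16, 1), (16, 18), (17, 9), (17, 10), (18, 4), (18, 15)}; affine count = 24; |E(F_19)| = 25.

Discriminant check: Δ ∝ 4a³ + 27b² = 4·4³ + 27·2² = 4·64 + 27·4 ≡ 3 (mod 19). Nonzero ⇒ E is nonsingular.
For each x ∈ F_19, compute rhs = x³ + 4·x + 2 mod 19, then count y ∈ F_19 with y² ≡ rhs.
  x = 0: rhs = 2, matching y values: none (0 points).
  x = 1: rhs = 7, matching y values: 8, 11 (2 points).
  x = 2: rhs = 18, matching y values: none (0 points).
  x = 3: rhs = 3, matching y values: none (0 points).
  x = 4: rhs = 6, matching y values: 5, 14 (2 points).
  x = 5: rhs = 14, matching y values: none (0 points).
  x = 6: rhs = 14, matching y values: none (0 points).
  x = 7: rhs = 12, matching y values: none (0 points).
  x = 8: rhs = 14, matching y values: none (0 points).
  x = 9: rhs = 7, matching y values: 8, 11 (2 points).
  x = 10: rhs = 16, matching y values: 4, 15 (2 points).
  x = 11: rhs = 9, matching y values: 3, 16 (2 points).
  x = 12: rhs = 11, matching y values: 7, 12 (2 points).
  x = 13: rhs = 9, matching y values: 3, 16 (2 points).
  x = 14: rhs = 9, matching y values: 3, 16 (2 points).
  x = 15: rhs = 17, matching y values: 6, 13 (2 points).
  x = 16: rhs = 1, matching y values: 1, 18 (2 points).
  x = 17: rhs = 5, matching y values: 9, 10 (2 points).
  x = 18: rhs = 16, matching y values: 4, 15 (2 points).
Total affine count: 24.
Full point count |E(F_19)| = 24 + 1 = 25.
Hasse bound: |25 − (19+1)| = |5| = 5 ≤ 2√19 ≈ 8.7178 ✓.


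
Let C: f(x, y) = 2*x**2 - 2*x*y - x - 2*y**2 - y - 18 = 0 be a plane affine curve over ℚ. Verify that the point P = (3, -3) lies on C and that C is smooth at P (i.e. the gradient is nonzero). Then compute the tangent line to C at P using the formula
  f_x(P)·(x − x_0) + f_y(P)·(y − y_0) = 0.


Tangent line at P: 17*x + 5*y - 36 = 0.

Step 1: f(3, -3) = 0, so P lies on C.
Step 2: partial derivatives
  f_x(x, y) = 4*x - 2*y - 1, f_y(x, y) = -2*x - 4*y - 1.
  f_x(P) = 17, f_y(P) = 5 (gradient nonzero, so P is smooth).
Step 3: tangent line at P: 17·(x − 3) + 5·(y − -3) = 0.
Expanding: 17*x + 5*y - 36 = 0.


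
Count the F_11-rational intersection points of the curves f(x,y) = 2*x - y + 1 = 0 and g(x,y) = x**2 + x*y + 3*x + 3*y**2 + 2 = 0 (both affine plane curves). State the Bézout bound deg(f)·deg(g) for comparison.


Common zeros: {(9, 8)}; count = 1; Bézout bound = 2.

deg(f) = 1, deg(g) = 2, so Bézout bound = 2.
Scan x ∈ F_11. For each x, list the y ∈ F_11 with f(x, y) ≡ 0 and those with g(x, y) ≡ 0 (mod 11); the common zeros in that column are the intersection.
  x = 0: f ≡ 0 at y ∈ {1}; g ≡ 0 at y ∈ {5, 6}; common: ∅.
  x = 1: f ≡ 0 at y ∈ {3}; g ≡ 0 at y ∈ ∅; common: ∅.
  x = 2: f ≡ 0 at y ∈ {5}; g ≡ 0 at y ∈ {6, 8}; common: ∅.
  x = 3: f ≡ 0 at y ∈ {7}; g ≡ 0 at y ∈ {5}; common: ∅.
  x = 4: f ≡ 0 at y ∈ {9}; g ≡ 0 at y ∈ ∅; common: ∅.
  x = 5: f ≡ 0 at y ∈ {0}; g ≡ 0 at y ∈ {4, 9}; common: ∅.
  x = 6: f ≡ 0 at y ∈ {2}; g ≡ 0 at y ∈ ∅; common: ∅.
  x = 7: f ≡ 0 at y ∈ {4}; g ≡ 0 at y ∈ ∅; common: ∅.
  x = 8: f ≡ 0 at y ∈ {6}; g ≡ 0 at y ∈ ∅; common: ∅.
  x = 9: f ≡ 0 at y ∈ {8}; g ≡ 0 at y ∈ {0, 8}; common: {8}.
  x = 10: f ≡ 0 at y ∈ {10}; g ≡ 0 at y ∈ {0, 4}; common: ∅.
Collecting: common zeros = {(9, 8)}, so the count is 1.
Comparison with the Bézout bound: 1 ≤ 2 = deg(f)·deg(g), as expected for curves with no common component (the affine F_11-count falls short of the bound because intersections may lie at infinity, over extension fields, or carry multiplicity).


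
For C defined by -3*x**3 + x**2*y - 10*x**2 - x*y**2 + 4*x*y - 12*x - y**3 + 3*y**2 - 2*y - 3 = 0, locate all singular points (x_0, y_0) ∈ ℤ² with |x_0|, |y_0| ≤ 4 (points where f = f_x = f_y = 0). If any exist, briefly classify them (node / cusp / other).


Singular points: {(-1, 1)}; classification: cusp.

Compute partial derivatives:
  f_x = -9*x**2 + 2*x*y - 20*x - y**2 + 4*y - 12.
  f_y = x**2 - 2*x*y + 4*x - 3*y**2 + 6*y - 2.
Scan x_0 ∈ {−4, ..., 4}. For each x_0, f_y(x_0, y) is a polynomial in y; find its integer roots y ∈ {−4, ..., 4}, then test f_x and f at those candidates.
  x = -4: f_y(-4, y) = -3*y**2 + 14*y - 2; no integer root y with |y| ≤ 4.
  x = -3: f_y(-3, y) = -3*y**2 + 12*y - 5; no integer root y with |y| ≤ 4.
  x = -2: f_y(-2, y) = -3*y**2 + 10*y - 6; no integer root y with |y| ≤ 4.
  x = -1: f_y(-1, y) = -3*y**2 + 8*y - 5; vanishes at y ∈ {1}. (-1, 1): f_x = 0, f = 0 — SINGULAR.
  x = 0: f_y(0, y) = -3*y**2 + 6*y - 2; no integer root y with |y| ≤ 4.
  x = 1: f_y(1, y) = -3*y**2 + 4*y + 3; no integer root y with |y| ≤ 4.
  x = 2: f_y(2, y) = -3*y**2 + 2*y + 10; no integer root y with |y| ≤ 4.
  x = 3: f_y(3, y) = 19 - 3*y**2; no integer root y with |y| ≤ 4.
  x = 4: f_y(4, y) = -3*y**2 - 2*y + 30; no integer root y with |y| ≤ 4.
Only singular point on the grid: (-1, 1).
Classify: substitute x = -1 + u, y = 1 + v and expand: f = -3*u**3 + u**2*v - u*v**2 - v**3 + v**2.
No constant or linear terms (consistent with a singular point). Quadratic part: v**2. Cubic part: -3*u**3 + u**2*v - u*v**2 - v**3.
The quadratic part v**2 is a perfect square, so there is a single (double) tangent line v = 0, i.e. y = 1. Restricting the cubic part to that line (v = 0) leaves -3*u**3 ≠ 0, so f is not divisible by v and the branch is v² ≈ 3*u**3 to lowest order — this is a cusp.
Classification: cusp.


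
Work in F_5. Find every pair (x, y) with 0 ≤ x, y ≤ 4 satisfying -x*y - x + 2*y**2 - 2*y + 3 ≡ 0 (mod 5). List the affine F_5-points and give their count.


Affine F_5-points: {(0, 3), (3, 0), (4, 1), (4, 2)}; count = 4.

For each of the 25 pairs (x, y) ∈ F_5², evaluate f(x, y) mod 5. Record the zeros.
  x = 0: [0↦3, 1↦3, 2↦2, 3↦0, 4↦2]  zeros at y ∈ {3}
  x = 1: [0↦2, 1↦1, 2↦4, 3↦1, 4↦2]  zeros at y ∈ ∅
  x = 2: [0↦1, 1↦4, 2↦1, 3↦2, 4↦2]  zeros at y ∈ ∅
  x = 3: [0↦0, 1↦2, 2↦3, 3↦3, 4↦2]  zeros at y ∈ {0}
  x = 4: [0↦4, 1↦0, 2↦0, 3↦4, 4↦2]  zeros at y ∈ {1, 2}
Collecting zeros: affine points = {(0, 3), (3, 0), (4, 1), (4, 2)}.
Total count |C(F_5)_aff| = 4.


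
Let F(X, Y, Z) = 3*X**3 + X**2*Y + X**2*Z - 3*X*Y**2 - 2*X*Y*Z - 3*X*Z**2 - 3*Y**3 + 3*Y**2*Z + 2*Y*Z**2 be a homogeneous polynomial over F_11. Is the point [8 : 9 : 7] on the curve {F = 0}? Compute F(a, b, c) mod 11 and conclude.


F(8,9,7) ≡ 5 (mod 11); P is NOT on the curve.

Evaluate F(8, 9, 7) term-by-term (mod 11).
  3*X**3 ↦ 3·512·1·1 = 1536
  X**2*Y ↦ 1·64·9·1 = 576
  X**2*Z ↦ 1·64·1·7 = 448
  -3*X*Y**2 ↦ -3·8·81·1 = -1944
  -2*X*Y*Z ↦ -2·8·9·7 = -1008
  -3*X*Z**2 ↦ -3·8·1·49 = -1176
  -3*Y**3 ↦ -3·1·729·1 = -2187
  3*Y**2*Z ↦ 3·1·81·7 = 1701
  2*Y*Z**2 ↦ 2·1·9·49 = 882
Sum: F(8, 9, 7) = (1536) + (576) + (448) + (-1944) + (-1008) + (-1176) + (-2187) + (1701) + (882) = -1172.
Reducing mod 11: -1172 ≡ 5 (mod 11).
Since F(a, b, c) ≡ 5 ≠ 0 (mod 11), P does NOT lie on the curve.


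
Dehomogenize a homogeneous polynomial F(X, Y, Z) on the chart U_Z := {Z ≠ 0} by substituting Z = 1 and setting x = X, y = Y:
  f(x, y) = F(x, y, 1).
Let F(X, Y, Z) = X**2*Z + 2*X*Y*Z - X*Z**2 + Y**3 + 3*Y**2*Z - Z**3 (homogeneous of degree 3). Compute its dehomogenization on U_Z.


f(x, y) = x**2 + 2*x*y - x + y**3 + 3*y**2 - 1

On U_Z we set Z = 1. Each monomial c·X^i·Y^j·Z^k in F becomes c·x^i·y^j·1^k = c·x^i·y^j.
Substituting Z = 1: F(X, Y, 1) = x**2 + 2*x*y - x + y**3 + 3*y**2 - 1.
Note: deg(f) ≤ deg(F) = 3; strict inequality happens when F is divisible by Z (lost terms).


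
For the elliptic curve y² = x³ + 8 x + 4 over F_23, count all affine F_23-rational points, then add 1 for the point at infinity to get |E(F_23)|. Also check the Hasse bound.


Affine points = {(0, 2), (0, 21), (1, 6), (1, 17), (3, 3), (3, 20), (4, 10), (4, 13), (5, 10), (5, 13), (7, 9), (7, 14), (9, 0), (10, 7), (10, 16), (14, 10), (14, 13), (15, 7), (15, 16), (17, 4), (17, 19), (18, 0), (19, 0), (21, 7), (21, 16), (22, 8), (22, 15)}; affine count = 27; |E(F_23)| = 28.

Discriminant check: Δ ∝ 4a³ + 27b² = 4·8³ + 27·4² = 4·512 + 27·16 ≡ 19 (mod 23). Nonzero ⇒ E is nonsingular.
For each x ∈ F_23, compute rhs = x³ + 8·x + 4 mod 23, then count y ∈ F_23 with y² ≡ rhs.
  x = 0: rhs = 4, matching y values: 2, 21 (2 points).
  x = 1: rhs = 13, matching y values: 6, 17 (2 points).
  x = 2: rhs = 5, matching y values: none (0 points).
  x = 3: rhs = 9, matching y values: 3, 20 (2 points).
  x = 4: rhs = 8, matching y values: 10, 13 (2 points).
  x = 5: rhs = 8, matching y values: 10, 13 (2 points).
  x = 6: rhs = 15, matching y values: none (0 points).
  x = 7: rhs = 12, matching y values: 9, 14 (2 points).
  x = 8: rhs = 5, matching y values: none (0 points).
  x = 9: rhs = 0, matching y values: 0 (1 points).
  x = 10: rhs = 3, matching y values: 7, 16 (2 points).
  x = 11: rhs = 20, matching y values: none (0 points).
  x = 12: rhs = 11, matching y values: none (0 points).
  x = 13: rhs = 5, matching y values: none (0 points).
  x = 14: rhs = 8, matching y values: 10, 13 (2 points).
  x = 15: rhs = 3, matching y values: 7, 16 (2 points).
  x = 16: rhs = 19, matching y values: none (0 points).
  x = 17: rhs = 16, matching y values: 4, 19 (2 points).
  x = 18: rhs = 0, matching y values: 0 (1 points).
  x = 19: rhs = 0, matching y values: 0 (1 points).
  x = 20: rhs = 22, matching y values: none (0 points).
  x = 21: rhs = 3, matching y values: 7, 16 (2 points).
  x = 22: rhs = 18, matching y values: 8, 15 (2 points).
Total affine count: 27.
Full point count |E(F_23)| = 27 + 1 = 28.
Hasse bound: |28 − (23+1)| = |4| = 4 ≤ 2√23 ≈ 9.5917 ✓.


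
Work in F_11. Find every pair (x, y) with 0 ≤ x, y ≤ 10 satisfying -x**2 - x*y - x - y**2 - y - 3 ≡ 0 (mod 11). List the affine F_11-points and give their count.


Affine F_11-points: {(0, 5), (3, 9), (5, 0), (5, 5), (6, 7), (6, 8), (7, 6), (7, 8), (8, 6), (8, 7), (9, 3), (9, 9)}; count = 12.

For each of the 121 pairs (x, y) ∈ F_11², evaluate f(x, y) mod 11. Record the zeros.
  x = 0: [0↦8, 1↦6, 2↦2, 3↦7, 4↦10, 5↦0, 6↦10, 7↦7, 8↦2, 9↦6, 10↦8]  zeros at y ∈ {5}
  x = 1: [0↦6, 1↦3, 2↦9, 3↦2, 4↦4, 5↦4, 6↦2, 7↦9, 8↦3, 9↦6, 10↦7]  zeros at y ∈ ∅
  x = 2: [0↦2, 1↦9, 2↦3, 3↦6, 4↦7, 5↦6, 6↦3, 7↦9, 8↦2, 9↦4, 10↦4]  zeros at y ∈ ∅
  x = 3: [0↦7, 1↦2, 2↦6, 3↦8, 4↦8, 5↦6, 6↦2, 7↦7, 8↦10, 9↦0, 10↦10]  zeros at y ∈ {9}
  x = 4: [0↦10, 1↦4, 2↦7, 3↦8, 4↦7, 5↦4, 6↦10, 7↦3, 8↦5, 9↦5, 10↦3]  zeros at y ∈ ∅
  x = 5: [0↦0, 1↦4, 2↦6, 3↦6, 4↦4, 5↦0, 6↦5, 7↦8, 8↦9, 9↦8, 10↦5]  zeros at y ∈ {0, 5}
  x = 6: [0↦10, 1↦2, 2↦3, 3↦2, 4↦10, 5↦5, 6↦9, 7↦0, 8↦0, 9↦9, 10↦5]  zeros at y ∈ {7, 8}
  x = 7: [0↦7, 1↦9, 2↦9, 3↦7, 4↦3, 5↦8, 6↦0, 7↦1, 8↦0, 9↦8, 10↦3]  zeros at y ∈ {6, 8}
  x = 8: [0↦2, 1↦3, 2↦2, 3↦10, 4↦5, 5↦9, 6↦0, 7↦0, 8↦9, 9↦5, 10↦10]  zeros at y ∈ {6, 7}
  x = 9: [0↦6, 1↦6, 2↦4, 3↦0, 4↦5, 5↦8, 6↦9, 7↦8, 8↦5, 9↦0, 10↦4]  zeros at y ∈ {3, 9}
  x = 10: [0↦8, 1↦7, 2↦4, 3↦10, 4↦3, 5↦5, 6↦5, 7↦3, 8↦10, 9↦4, 10↦7]  zeros at y ∈ ∅
Collecting zeros: affine points = {(0, 5), (3, 9), (5, 0), (5, 5), (6, 7), (6, 8), (7, 6), (7, 8), (8, 6), (8, 7), (9, 3), (9, 9)}.
Total count |C(F_11)_aff| = 12.


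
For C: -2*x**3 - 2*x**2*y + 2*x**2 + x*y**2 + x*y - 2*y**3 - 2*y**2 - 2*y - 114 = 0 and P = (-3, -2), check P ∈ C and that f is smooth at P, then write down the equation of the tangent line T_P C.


Tangent line at P: -88*x - 27*y - 318 = 0.

Step 1: f(-3, -2) = 0, so P lies on C.
Step 2: partial derivatives
  f_x(x, y) = -6*x**2 - 4*x*y + 4*x + y**2 + y, f_y(x, y) = -2*x**2 + 2*x*y + x - 6*y**2 - 4*y - 2.
  f_x(P) = -88, f_y(P) = -27 (gradient nonzero, so P is smooth).
Step 3: tangent line at P: -88·(x − -3) + -27·(y − -2) = 0.
Expanding: -88*x - 27*y - 318 = 0.


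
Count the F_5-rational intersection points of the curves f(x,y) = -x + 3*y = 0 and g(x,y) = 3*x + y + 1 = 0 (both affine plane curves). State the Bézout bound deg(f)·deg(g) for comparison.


Common zeros: ∅; count = 0; Bézout bound = 1.

deg(f) = 1, deg(g) = 1, so Bézout bound = 1.
Scan x ∈ F_5. For each x, list the y ∈ F_5 with f(x, y) ≡ 0 and those with g(x, y) ≡ 0 (mod 5); the common zeros in that column are the intersection.
  x = 0: f ≡ 0 at y ∈ {0}; g ≡ 0 at y ∈ {4}; common: ∅.
  x = 1: f ≡ 0 at y ∈ {2}; g ≡ 0 at y ∈ {1}; common: ∅.
  x = 2: f ≡ 0 at y ∈ {4}; g ≡ 0 at y ∈ {3}; common: ∅.
  x = 3: f ≡ 0 at y ∈ {1}; g ≡ 0 at y ∈ {0}; common: ∅.
  x = 4: f ≡ 0 at y ∈ {3}; g ≡ 0 at y ∈ {2}; common: ∅.
Collecting: common zeros = ∅, so the count is 0.
Comparison with the Bézout bound: 0 ≤ 1 = deg(f)·deg(g), as expected for curves with no common component (the affine F_5-count falls short of the bound because intersections may lie at infinity, over extension fields, or carry multiplicity).


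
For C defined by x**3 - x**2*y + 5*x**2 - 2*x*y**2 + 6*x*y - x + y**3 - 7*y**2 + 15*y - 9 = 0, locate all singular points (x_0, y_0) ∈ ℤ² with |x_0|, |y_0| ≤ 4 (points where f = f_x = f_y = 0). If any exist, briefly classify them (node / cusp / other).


Singular points: {(-1, 2)}; classification: cusp.

Compute partial derivatives:
  f_x = 3*x**2 - 2*x*y + 10*x - 2*y**2 + 6*y - 1.
  f_y = -x**2 - 4*x*y + 6*x + 3*y**2 - 14*y + 15.
Scan x_0 ∈ {−4, ..., 4}. For each x_0, f_y(x_0, y) is a polynomial in y; find its integer roots y ∈ {−4, ..., 4}, then test f_x and f at those candidates.
  x = -4: f_y(-4, y) = 3*y**2 + 2*y - 25; no integer root y with |y| ≤ 4.
  x = -3: f_y(-3, y) = 3*y**2 - 2*y - 12; no integer root y with |y| ≤ 4.
  x = -2: f_y(-2, y) = 3*y**2 - 6*y - 1; no integer root y with |y| ≤ 4.
  x = -1: f_y(-1, y) = 3*y**2 - 10*y + 8; vanishes at y ∈ {2}. (-1, 2): f_x = 0, f = 0 — SINGULAR.
  x = 0: f_y(0, y) = 3*y**2 - 14*y + 15; vanishes at y ∈ {3}. (0, 3): f_x = -1 ≠ 0.
  x = 1: f_y(1, y) = 3*y**2 - 18*y + 20; no integer root y with |y| ≤ 4.
  x = 2: f_y(2, y) = 3*y**2 - 22*y + 23; no integer root y with |y| ≤ 4.
  x = 3: f_y(3, y) = 3*y**2 - 26*y + 24; no integer root y with |y| ≤ 4.
  x = 4: f_y(4, y) = 3*y**2 - 30*y + 23; no integer root y with |y| ≤ 4.
Only singular point on the grid: (-1, 2).
Classify: substitute x = -1 + u, y = 2 + v and expand: f = u**3 - u**2*v - 2*u*v**2 + v**3 + v**2.
No constant or linear terms (consistent with a singular point). Quadratic part: v**2. Cubic part: u**3 - u**2*v - 2*u*v**2 + v**3.
The quadratic part v**2 is a perfect square, so there is a single (double) tangent line v = 0, i.e. y = 2. Restricting the cubic part to that line (v = 0) leaves u**3 ≠ 0, so f is not divisible by v and the branch is v² ≈ -u**3 to lowest order — this is a cusp.
Classification: cusp.


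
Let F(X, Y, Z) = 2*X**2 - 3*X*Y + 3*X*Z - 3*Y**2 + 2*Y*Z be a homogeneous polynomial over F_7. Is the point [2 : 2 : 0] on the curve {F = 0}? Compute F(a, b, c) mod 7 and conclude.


F(2,2,0) ≡ 5 (mod 7); P is NOT on the curve.

Evaluate F(2, 2, 0) term-by-term (mod 7).
  2*X**2 ↦ 2·4·1·1 = 8
  -3*X*Y ↦ -3·2·2·1 = -12
  3*X*Z ↦ 3·2·1·0 = 0
  -3*Y**2 ↦ -3·1·4·1 = -12
  2*Y*Z ↦ 2·1·2·0 = 0
Sum: F(2, 2, 0) = (8) + (-12) + (0) + (-12) + (0) = -16.
Reducing mod 7: -16 ≡ 5 (mod 7).
Since F(a, b, c) ≡ 5 ≠ 0 (mod 7), P does NOT lie on the curve.


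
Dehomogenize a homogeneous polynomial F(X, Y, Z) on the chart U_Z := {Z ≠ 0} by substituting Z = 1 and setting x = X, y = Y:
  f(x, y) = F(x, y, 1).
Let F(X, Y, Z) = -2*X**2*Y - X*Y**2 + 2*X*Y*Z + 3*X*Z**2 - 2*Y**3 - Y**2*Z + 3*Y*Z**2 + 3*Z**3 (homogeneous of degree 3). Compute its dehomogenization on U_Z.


f(x, y) = -2*x**2*y - x*y**2 + 2*x*y + 3*x - 2*y**3 - y**2 + 3*y + 3

On U_Z we set Z = 1. Each monomial c·X^i·Y^j·Z^k in F becomes c·x^i·y^j·1^k = c·x^i·y^j.
Substituting Z = 1: F(X, Y, 1) = -2*x**2*y - x*y**2 + 2*x*y + 3*x - 2*y**3 - y**2 + 3*y + 3.
Note: deg(f) ≤ deg(F) = 3; strict inequality happens when F is divisible by Z (lost terms).


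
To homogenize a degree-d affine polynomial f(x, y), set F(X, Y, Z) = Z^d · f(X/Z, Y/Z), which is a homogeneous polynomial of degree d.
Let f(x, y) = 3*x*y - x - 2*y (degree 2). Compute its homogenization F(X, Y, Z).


F(X, Y, Z) = 3*X*Y - X*Z - 2*Y*Z

deg(f) = 2.
Substitute x = X/Z, y = Y/Z into f, then multiply by Z^2.
  monomial 3·x^1·y^1 ↦ 3·X^1·Y^1·Z^0.
  monomial -1·x^1·y^0 ↦ -1·X^1·Y^0·Z^1.
  monomial -2·x^0·y^1 ↦ -2·X^0·Y^1·Z^1.
Collecting: F(X, Y, Z) = 3*X*Y - X*Z - 2*Y*Z.


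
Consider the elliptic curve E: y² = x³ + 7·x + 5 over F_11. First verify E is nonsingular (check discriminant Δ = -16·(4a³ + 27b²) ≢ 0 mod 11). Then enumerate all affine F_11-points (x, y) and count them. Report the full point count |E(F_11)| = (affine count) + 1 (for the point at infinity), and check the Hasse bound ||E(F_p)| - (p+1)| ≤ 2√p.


Affine points = {(0, 4), (0, 7), (2, 4), (2, 7), (3, 3), (3, 8), (4, 3), (4, 8), (5, 0), (7, 1), (7, 10), (8, 1), (8, 10), (9, 4), (9, 7)}; affine count = 15; |E(F_11)| = 16.

Discriminant check: Δ ∝ 4a³ + 27b² = 4·7³ + 27·5² = 4·343 + 27·25 ≡ 1 (mod 11). Nonzero ⇒ E is nonsingular.
For each x ∈ F_11, compute rhs = x³ + 7·x + 5 mod 11, then count y ∈ F_11 with y² ≡ rhs.
  x = 0: rhs = 5, matching y values: 4, 7 (2 points).
  x = 1: rhs = 2, matching y values: none (0 points).
  x = 2: rhs = 5, matching y values: 4, 7 (2 points).
  x = 3: rhs = 9, matching y values: 3, 8 (2 points).
  x = 4: rhs = 9, matching y values: 3, 8 (2 points).
  x = 5: rhs = 0, matching y values: 0 (1 points).
  x = 6: rhs = 10, matching y values: none (0 points).
  x = 7: rhs = 1, matching y values: 1, 10 (2 points).
  x = 8: rhs = 1, matching y values: 1, 10 (2 points).
  x = 9: rhs = 5, matching y values: 4, 7 (2 points).
  x = 10: rhs = 8, matching y values: none (0 points).
Total affine count: 15.
Full point count |E(F_11)| = 15 + 1 = 16.
Hasse bound: |16 − (11+1)| = |4| = 4 ≤ 2√11 ≈ 6.6332 ✓.


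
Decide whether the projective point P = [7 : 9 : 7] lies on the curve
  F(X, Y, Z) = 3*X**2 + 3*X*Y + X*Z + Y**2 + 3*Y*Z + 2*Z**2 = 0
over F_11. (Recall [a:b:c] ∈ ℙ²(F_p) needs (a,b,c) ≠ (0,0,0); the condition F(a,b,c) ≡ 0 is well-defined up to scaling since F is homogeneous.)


F(7,9,7) ≡ 5 (mod 11); P is NOT on the curve.

Evaluate F(7, 9, 7) term-by-term (mod 11).
  3*X**2 ↦ 3·49·1·1 = 147
  3*X*Y ↦ 3·7·9·1 = 189
  X*Z ↦ 1·7·1·7 = 49
  Y**2 ↦ 1·1·81·1 = 81
  3*Y*Z ↦ 3·1·9·7 = 189
  2*Z**2 ↦ 2·1·1·49 = 98
Sum: F(7, 9, 7) = (147) + (189) + (49) + (81) + (189) + (98) = 753.
Reducing mod 11: 753 ≡ 5 (mod 11).
Since F(a, b, c) ≡ 5 ≠ 0 (mod 11), P does NOT lie on the curve.


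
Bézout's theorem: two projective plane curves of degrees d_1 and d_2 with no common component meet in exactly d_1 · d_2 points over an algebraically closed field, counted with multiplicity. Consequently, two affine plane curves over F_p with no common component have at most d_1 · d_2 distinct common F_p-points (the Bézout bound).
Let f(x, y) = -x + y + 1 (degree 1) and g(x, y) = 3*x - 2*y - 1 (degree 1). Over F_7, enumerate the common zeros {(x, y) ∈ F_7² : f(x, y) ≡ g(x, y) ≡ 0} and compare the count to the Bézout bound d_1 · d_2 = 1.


Common zeros: {(6, 5)}; count = 1; Bézout bound = 1.

deg(f) = 1, deg(g) = 1, so Bézout bound = 1.
Scan x ∈ F_7. For each x, list the y ∈ F_7 with f(x, y) ≡ 0 and those with g(x, y) ≡ 0 (mod 7); the common zeros in that column are the intersection.
  x = 0: f ≡ 0 at y ∈ {6}; g ≡ 0 at y ∈ {3}; common: ∅.
  x = 1: f ≡ 0 at y ∈ {0}; g ≡ 0 at y ∈ {1}; common: ∅.
  x = 2: f ≡ 0 at y ∈ {1}; g ≡ 0 at y ∈ {6}; common: ∅.
  x = 3: f ≡ 0 at y ∈ {2}; g ≡ 0 at y ∈ {4}; common: ∅.
  x = 4: f ≡ 0 at y ∈ {3}; g ≡ 0 at y ∈ {2}; common: ∅.
  x = 5: f ≡ 0 at y ∈ {4}; g ≡ 0 at y ∈ {0}; common: ∅.
  x = 6: f ≡ 0 at y ∈ {5}; g ≡ 0 at y ∈ {5}; common: {5}.
Collecting: common zeros = {(6, 5)}, so the count is 1.
Comparison with the Bézout bound: 1 ≤ 1 = deg(f)·deg(g), as expected for curves with no common component (the bound is attained).


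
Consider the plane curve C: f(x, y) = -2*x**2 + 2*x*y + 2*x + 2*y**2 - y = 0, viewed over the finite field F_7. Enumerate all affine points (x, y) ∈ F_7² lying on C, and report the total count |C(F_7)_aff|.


Affine F_7-points: {(0, 0), (0, 4), (1, 0), (1, 3), (3, 3), (3, 5), (5, 2), (5, 4)}; count = 8.

For each of the 49 pairs (x, y) ∈ F_7², evaluate f(x, y) mod 7. Record the zeros.
  x = 0: [0↦0, 1↦1, 2↦6, 3↦1, 4↦0, 5↦3, 6↦3]  zeros at y ∈ {0, 4}
  x = 1: [0↦0, 1↦3, 2↦3, 3↦0, 4↦1, 5↦6, 6↦1]  zeros at y ∈ {0, 3}
  x = 2: [0↦3, 1↦1, 2↦3, 3↦2, 4↦5, 5↦5, 6↦2]  zeros at y ∈ ∅
  x = 3: [0↦2, 1↦2, 2↦6, 3↦0, 4↦5, 5↦0, 6↦6]  zeros at y ∈ {3, 5}
  x = 4: [0↦4, 1↦6, 2↦5, 3↦1, 4↦1, 5↦5, 6↦6]  zeros at y ∈ ∅
  x = 5: [0↦2, 1↦6, 2↦0, 3↦5, 4↦0, 5↦6, 6↦2]  zeros at y ∈ {2, 4}
  x = 6: [0↦3, 1↦2, 2↦5, 3↦5, 4↦2, 5↦3, 6↦1]  zeros at y ∈ ∅
Collecting zeros: affine points = {(0, 0), (0, 4), (1, 0), (1, 3), (3, 3), (3, 5), (5, 2), (5, 4)}.
Total count |C(F_7)_aff| = 8.
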